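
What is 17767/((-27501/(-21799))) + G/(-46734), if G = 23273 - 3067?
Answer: 1005536384012/71401763 ≈ 14083.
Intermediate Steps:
G = 20206
17767/((-27501/(-21799))) + G/(-46734) = 17767/((-27501/(-21799))) + 20206/(-46734) = 17767/((-27501*(-1/21799))) + 20206*(-1/46734) = 17767/(27501/21799) - 10103/23367 = 17767*(21799/27501) - 10103/23367 = 387302833/27501 - 10103/23367 = 1005536384012/71401763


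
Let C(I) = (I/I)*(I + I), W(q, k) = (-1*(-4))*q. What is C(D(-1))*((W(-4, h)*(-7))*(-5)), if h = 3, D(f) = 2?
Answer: -2240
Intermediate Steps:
W(q, k) = 4*q
C(I) = 2*I (C(I) = 1*(2*I) = 2*I)
C(D(-1))*((W(-4, h)*(-7))*(-5)) = (2*2)*(((4*(-4))*(-7))*(-5)) = 4*(-16*(-7)*(-5)) = 4*(112*(-5)) = 4*(-560) = -2240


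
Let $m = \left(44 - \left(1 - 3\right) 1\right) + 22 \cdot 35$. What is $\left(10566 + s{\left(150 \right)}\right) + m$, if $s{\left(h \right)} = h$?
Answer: $11532$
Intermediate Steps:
$m = 816$ ($m = \left(44 - \left(-2\right) 1\right) + 770 = \left(44 - -2\right) + 770 = \left(44 + 2\right) + 770 = 46 + 770 = 816$)
$\left(10566 + s{\left(150 \right)}\right) + m = \left(10566 + 150\right) + 816 = 10716 + 816 = 11532$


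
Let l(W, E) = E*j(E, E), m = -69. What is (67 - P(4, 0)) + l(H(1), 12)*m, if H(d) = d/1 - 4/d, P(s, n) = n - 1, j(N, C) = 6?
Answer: -4900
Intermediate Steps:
P(s, n) = -1 + n
H(d) = d - 4/d (H(d) = d*1 - 4/d = d - 4/d)
l(W, E) = 6*E (l(W, E) = E*6 = 6*E)
(67 - P(4, 0)) + l(H(1), 12)*m = (67 - (-1 + 0)) + (6*12)*(-69) = (67 - 1*(-1)) + 72*(-69) = (67 + 1) - 4968 = 68 - 4968 = -4900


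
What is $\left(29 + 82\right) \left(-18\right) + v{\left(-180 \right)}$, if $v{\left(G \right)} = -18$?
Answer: $-2016$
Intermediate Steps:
$\left(29 + 82\right) \left(-18\right) + v{\left(-180 \right)} = \left(29 + 82\right) \left(-18\right) - 18 = 111 \left(-18\right) - 18 = -1998 - 18 = -2016$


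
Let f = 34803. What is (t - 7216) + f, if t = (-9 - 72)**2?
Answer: 34148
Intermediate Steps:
t = 6561 (t = (-81)**2 = 6561)
(t - 7216) + f = (6561 - 7216) + 34803 = -655 + 34803 = 34148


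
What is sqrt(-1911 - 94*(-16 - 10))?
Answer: sqrt(533) ≈ 23.087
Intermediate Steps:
sqrt(-1911 - 94*(-16 - 10)) = sqrt(-1911 - 94*(-26)) = sqrt(-1911 + 2444) = sqrt(533)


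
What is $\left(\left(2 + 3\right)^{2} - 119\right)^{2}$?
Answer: $8836$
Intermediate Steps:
$\left(\left(2 + 3\right)^{2} - 119\right)^{2} = \left(5^{2} - 119\right)^{2} = \left(25 - 119\right)^{2} = \left(-94\right)^{2} = 8836$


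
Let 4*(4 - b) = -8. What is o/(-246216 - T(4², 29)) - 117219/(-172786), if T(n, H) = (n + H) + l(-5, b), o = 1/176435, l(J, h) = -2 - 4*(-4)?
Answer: 5093344850940089/7507815997785250 ≈ 0.67841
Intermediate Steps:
b = 6 (b = 4 - ¼*(-8) = 4 + 2 = 6)
l(J, h) = 14 (l(J, h) = -2 + 16 = 14)
o = 1/176435 ≈ 5.6678e-6
T(n, H) = 14 + H + n (T(n, H) = (n + H) + 14 = (H + n) + 14 = 14 + H + n)
o/(-246216 - T(4², 29)) - 117219/(-172786) = 1/(176435*(-246216 - (14 + 29 + 4²))) - 117219/(-172786) = 1/(176435*(-246216 - (14 + 29 + 16))) - 117219*(-1/172786) = 1/(176435*(-246216 - 1*59)) + 117219/172786 = 1/(176435*(-246216 - 59)) + 117219/172786 = (1/176435)/(-246275) + 117219/172786 = (1/176435)*(-1/246275) + 117219/172786 = -1/43451529625 + 117219/172786 = 5093344850940089/7507815997785250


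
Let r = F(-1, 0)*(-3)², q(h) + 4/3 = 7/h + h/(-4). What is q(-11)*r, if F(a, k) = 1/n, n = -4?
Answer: -309/176 ≈ -1.7557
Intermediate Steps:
F(a, k) = -¼ (F(a, k) = 1/(-4) = -¼)
q(h) = -4/3 + 7/h - h/4 (q(h) = -4/3 + (7/h + h/(-4)) = -4/3 + (7/h + h*(-¼)) = -4/3 + (7/h - h/4) = -4/3 + 7/h - h/4)
r = -9/4 (r = -¼*(-3)² = -¼*9 = -9/4 ≈ -2.2500)
q(-11)*r = (-4/3 + 7/(-11) - ¼*(-11))*(-9/4) = (-4/3 + 7*(-1/11) + 11/4)*(-9/4) = (-4/3 - 7/11 + 11/4)*(-9/4) = (103/132)*(-9/4) = -309/176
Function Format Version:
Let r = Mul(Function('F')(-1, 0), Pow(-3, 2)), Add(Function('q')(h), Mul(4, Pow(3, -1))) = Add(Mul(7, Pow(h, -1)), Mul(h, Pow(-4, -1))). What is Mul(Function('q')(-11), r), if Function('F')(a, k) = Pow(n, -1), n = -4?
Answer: Rational(-309, 176) ≈ -1.7557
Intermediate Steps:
Function('F')(a, k) = Rational(-1, 4) (Function('F')(a, k) = Pow(-4, -1) = Rational(-1, 4))
Function('q')(h) = Add(Rational(-4, 3), Mul(7, Pow(h, -1)), Mul(Rational(-1, 4), h)) (Function('q')(h) = Add(Rational(-4, 3), Add(Mul(7, Pow(h, -1)), Mul(h, Pow(-4, -1)))) = Add(Rational(-4, 3), Add(Mul(7, Pow(h, -1)), Mul(h, Rational(-1, 4)))) = Add(Rational(-4, 3), Add(Mul(7, Pow(h, -1)), Mul(Rational(-1, 4), h))) = Add(Rational(-4, 3), Mul(7, Pow(h, -1)), Mul(Rational(-1, 4), h)))
r = Rational(-9, 4) (r = Mul(Rational(-1, 4), Pow(-3, 2)) = Mul(Rational(-1, 4), 9) = Rational(-9, 4) ≈ -2.2500)
Mul(Function('q')(-11), r) = Mul(Add(Rational(-4, 3), Mul(7, Pow(-11, -1)), Mul(Rational(-1, 4), -11)), Rational(-9, 4)) = Mul(Add(Rational(-4, 3), Mul(7, Rational(-1, 11)), Rational(11, 4)), Rational(-9, 4)) = Mul(Add(Rational(-4, 3), Rational(-7, 11), Rational(11, 4)), Rational(-9, 4)) = Mul(Rational(103, 132), Rational(-9, 4)) = Rational(-309, 176)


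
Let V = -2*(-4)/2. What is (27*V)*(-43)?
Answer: -4644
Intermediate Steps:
V = 4 (V = 8*(½) = 4)
(27*V)*(-43) = (27*4)*(-43) = 108*(-43) = -4644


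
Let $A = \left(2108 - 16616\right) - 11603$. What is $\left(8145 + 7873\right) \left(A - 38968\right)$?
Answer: $-1042435422$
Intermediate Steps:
$A = -26111$ ($A = -14508 - 11603 = -26111$)
$\left(8145 + 7873\right) \left(A - 38968\right) = \left(8145 + 7873\right) \left(-26111 - 38968\right) = 16018 \left(-65079\right) = -1042435422$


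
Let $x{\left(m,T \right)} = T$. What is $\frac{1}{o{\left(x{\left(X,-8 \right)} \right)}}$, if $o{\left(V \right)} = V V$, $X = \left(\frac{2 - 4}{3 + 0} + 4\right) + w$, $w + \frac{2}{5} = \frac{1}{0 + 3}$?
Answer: $\frac{1}{64} \approx 0.015625$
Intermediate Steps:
$w = - \frac{1}{15}$ ($w = - \frac{2}{5} + \frac{1}{0 + 3} = - \frac{2}{5} + \frac{1}{3} = - \frac{1}{15} \approx -0.066667$)
$X = \frac{49}{15}$ ($X = \left(\frac{2 - 4}{3 + 0} + 4\right) - \frac{1}{15} = \left(- \frac{2}{3} + 4\right) - \frac{1}{15} = \frac{10}{3} - \frac{1}{15} = \frac{49}{15} \approx 3.2667$)
$o{\left(V \right)} = V^{2}$
$\frac{1}{o{\left(x{\left(X,-8 \right)} \right)}} = \frac{1}{\left(-8\right)^{2}} = \frac{1}{64}$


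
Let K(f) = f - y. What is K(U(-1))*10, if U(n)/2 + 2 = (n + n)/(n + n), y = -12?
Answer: 100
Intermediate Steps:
U(n) = -2 (U(n) = -4 + 2*((n + n)/(n + n)) = -4 + 2*((2*n)/((2*n))) = -4 + 2*((2*n)*(1/(2*n))) = -4 + 2*1 = -4 + 2 = -2)
K(f) = 12 + f (K(f) = f - 1*(-12) = f + 12 = 12 + f)
K(U(-1))*10 = (12 - 2)*10 = 10*10 = 100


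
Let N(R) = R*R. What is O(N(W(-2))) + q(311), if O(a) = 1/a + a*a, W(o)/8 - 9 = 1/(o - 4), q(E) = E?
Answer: 90786355369417/3640464 ≈ 2.4938e+7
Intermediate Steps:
W(o) = 72 + 8/(-4 + o) (W(o) = 72 + 8/(o - 4) = 72 + 8/(-4 + o))
N(R) = R²
O(a) = 1/a + a²
O(N(W(-2))) + q(311) = (1 + ((8*(-35 + 9*(-2))/(-4 - 2))²)³)/((8*(-35 + 9*(-2))/(-4 - 2))²) + 311 = (1 + ((8*(-35 - 18)/(-6))²)³)/((8*(-35 - 18)/(-6))²) + 311 = (1 + ((8*(-⅙)*(-53))²)³)/((8*(-⅙)*(-53))²) + 311 = (1 + ((212/3)²)³)/((212/3)²) + 311 = (1 + (44944/9)³)/(44944/9) + 311 = 9*(1 + 90785223184384/729)/44944 + 311 = (9/44944)*(90785223185113/729) + 311 = 90785223185113/3640464 + 311 = 90786355369417/3640464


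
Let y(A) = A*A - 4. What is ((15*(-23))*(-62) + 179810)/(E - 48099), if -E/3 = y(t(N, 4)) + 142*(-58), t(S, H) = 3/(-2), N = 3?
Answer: -804800/93543 ≈ -8.6035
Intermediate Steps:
t(S, H) = -3/2 (t(S, H) = 3*(-1/2) = -3/2)
y(A) = -4 + A**2 (y(A) = A**2 - 4 = -4 + A**2)
E = 98853/4 (E = -3*((-4 + (-3/2)**2) + 142*(-58)) = -3*((-4 + 9/4) - 8236) = -3*(-7/4 - 8236) = -3*(-32951/4) = 98853/4 ≈ 24713.)
((15*(-23))*(-62) + 179810)/(E - 48099) = ((15*(-23))*(-62) + 179810)/(98853/4 - 48099) = (-345*(-62) + 179810)/(-93543/4) = (21390 + 179810)*(-4/93543) = 201200*(-4/93543) = -804800/93543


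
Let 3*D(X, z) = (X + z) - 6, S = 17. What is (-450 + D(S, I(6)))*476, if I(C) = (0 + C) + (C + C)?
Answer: -628796/3 ≈ -2.0960e+5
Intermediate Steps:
I(C) = 3*C (I(C) = C + 2*C = 3*C)
D(X, z) = -2 + X/3 + z/3 (D(X, z) = ((X + z) - 6)/3 = (-6 + X + z)/3 = -2 + X/3 + z/3)
(-450 + D(S, I(6)))*476 = (-450 + (-2 + (1/3)*17 + (3*6)/3))*476 = (-450 + (-2 + 17/3 + (1/3)*18))*476 = (-450 + (-2 + 17/3 + 6))*476 = (-450 + 29/3)*476 = -1321/3*476 = -628796/3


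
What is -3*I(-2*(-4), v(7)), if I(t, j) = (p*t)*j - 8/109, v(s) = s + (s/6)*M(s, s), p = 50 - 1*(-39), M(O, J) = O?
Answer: -3531140/109 ≈ -32396.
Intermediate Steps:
p = 89 (p = 50 + 39 = 89)
v(s) = s + s²/6 (v(s) = s + (s/6)*s = s + s²/6)
I(t, j) = -8/109 + 89*j*t (I(t, j) = (89*t)*j - 8/109 = 89*j*t - 8*1/109 = 89*j*t - 8/109 = -8/109 + 89*j*t)
-3*I(-2*(-4), v(7)) = -3*(-8/109 + 89*((⅙)*7*(6 + 7))*(-2*(-4))) = -3*(-8/109 + 89*((⅙)*7*13)*8) = -3*(-8/109 + 89*(91/6)*8) = -3*(-8/109 + 32396/3) = -3*3531140/327 = -3531140/109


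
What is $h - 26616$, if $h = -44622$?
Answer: $-71238$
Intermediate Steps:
$h - 26616 = -44622 - 26616 = -71238$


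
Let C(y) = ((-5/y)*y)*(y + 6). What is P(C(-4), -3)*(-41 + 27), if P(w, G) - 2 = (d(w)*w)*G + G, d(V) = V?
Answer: 4214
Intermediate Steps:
C(y) = -30 - 5*y (C(y) = -5*(6 + y) = -30 - 5*y)
P(w, G) = 2 + G + G*w² (P(w, G) = 2 + ((w*w)*G + G) = 2 + (w²*G + G) = 2 + (G*w² + G) = 2 + (G + G*w²) = 2 + G + G*w²)
P(C(-4), -3)*(-41 + 27) = (2 - 3 - 3*(-30 - 5*(-4))²)*(-41 + 27) = (2 - 3 - 3*(-30 + 20)²)*(-14) = (2 - 3 - 3*(-10)²)*(-14) = (2 - 3 - 3*100)*(-14) = (2 - 3 - 300)*(-14) = -301*(-14) = 4214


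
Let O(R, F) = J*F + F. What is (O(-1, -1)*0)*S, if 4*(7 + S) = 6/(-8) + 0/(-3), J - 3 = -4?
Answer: 0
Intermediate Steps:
J = -1 (J = 3 - 4 = -1)
S = -115/16 (S = -7 + (6/(-8) + 0/(-3))/4 = -7 + (6*(-1/8) + 0*(-1/3))/4 = -7 + (-3/4 + 0)/4 = -7 + (1/4)*(-3/4) = -7 - 3/16 = -115/16 ≈ -7.1875)
O(R, F) = 0 (O(R, F) = -F + F = 0)
(O(-1, -1)*0)*S = (0*0)*(-115/16) = 0*(-115/16) = 0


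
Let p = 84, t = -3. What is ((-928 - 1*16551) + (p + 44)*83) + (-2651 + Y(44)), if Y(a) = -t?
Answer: -9503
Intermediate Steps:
Y(a) = 3 (Y(a) = -1*(-3) = 3)
((-928 - 1*16551) + (p + 44)*83) + (-2651 + Y(44)) = ((-928 - 1*16551) + (84 + 44)*83) + (-2651 + 3) = ((-928 - 16551) + 128*83) - 2648 = (-17479 + 10624) - 2648 = -6855 - 2648 = -9503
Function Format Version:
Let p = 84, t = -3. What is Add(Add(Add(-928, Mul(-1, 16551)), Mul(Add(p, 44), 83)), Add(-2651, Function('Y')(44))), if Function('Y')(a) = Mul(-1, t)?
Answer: -9503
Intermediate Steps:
Function('Y')(a) = 3 (Function('Y')(a) = Mul(-1, -3) = 3)
Add(Add(Add(-928, Mul(-1, 16551)), Mul(Add(p, 44), 83)), Add(-2651, Function('Y')(44))) = Add(Add(Add(-928, Mul(-1, 16551)), Mul(Add(84, 44), 83)), Add(-2651, 3)) = Add(Add(Add(-928, -16551), Mul(128, 83)), -2648) = Add(Add(-17479, 10624), -2648) = Add(-6855, -2648) = -9503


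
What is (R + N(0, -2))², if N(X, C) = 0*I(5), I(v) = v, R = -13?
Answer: 169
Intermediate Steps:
N(X, C) = 0 (N(X, C) = 0*5 = 0)
(R + N(0, -2))² = (-13 + 0)² = (-13)² = 169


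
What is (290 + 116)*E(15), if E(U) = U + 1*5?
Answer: 8120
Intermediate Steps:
E(U) = 5 + U (E(U) = U + 5 = 5 + U)
(290 + 116)*E(15) = (290 + 116)*(5 + 15) = 406*20 = 8120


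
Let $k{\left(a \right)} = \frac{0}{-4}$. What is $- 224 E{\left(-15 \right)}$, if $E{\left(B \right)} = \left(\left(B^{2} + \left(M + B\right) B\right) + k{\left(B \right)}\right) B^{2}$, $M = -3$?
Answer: $-24948000$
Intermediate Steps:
$k{\left(a \right)} = 0$ ($k{\left(a \right)} = 0 \left(- \frac{1}{4}\right) = 0$)
$E{\left(B \right)} = B^{2} \left(B^{2} + B \left(-3 + B\right)\right)$ ($E{\left(B \right)} = \left(\left(B^{2} + \left(-3 + B\right) B\right) + 0\right) B^{2} = \left(\left(B^{2} + B \left(-3 + B\right)\right) + 0\right) B^{2} = \left(B^{2} + B \left(-3 + B\right)\right) B^{2} = B^{2} \left(B^{2} + B \left(-3 + B\right)\right)$)
$- 224 E{\left(-15 \right)} = - 224 \left(-15\right)^{3} \left(-3 + 2 \left(-15\right)\right) = - 224 \left(- 3375 \left(-3 - 30\right)\right) = - 224 \left(\left(-3375\right) \left(-33\right)\right) = \left(-224\right) 111375 = -24948000$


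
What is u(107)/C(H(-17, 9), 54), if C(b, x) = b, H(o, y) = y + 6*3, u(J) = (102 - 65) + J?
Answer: 16/3 ≈ 5.3333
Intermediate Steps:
u(J) = 37 + J
H(o, y) = 18 + y (H(o, y) = y + 18 = 18 + y)
u(107)/C(H(-17, 9), 54) = (37 + 107)/(18 + 9) = 144/27 = 144*(1/27) = 16/3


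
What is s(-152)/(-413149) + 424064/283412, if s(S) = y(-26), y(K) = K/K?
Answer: 43800333531/29272846097 ≈ 1.4963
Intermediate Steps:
y(K) = 1
s(S) = 1
s(-152)/(-413149) + 424064/283412 = 1/(-413149) + 424064/283412 = 1*(-1/413149) + 424064*(1/283412) = -1/413149 + 106016/70853 = 43800333531/29272846097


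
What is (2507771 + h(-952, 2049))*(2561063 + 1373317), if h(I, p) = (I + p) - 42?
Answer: 9870674837880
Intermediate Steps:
h(I, p) = -42 + I + p
(2507771 + h(-952, 2049))*(2561063 + 1373317) = (2507771 + (-42 - 952 + 2049))*(2561063 + 1373317) = (2507771 + 1055)*3934380 = 2508826*3934380 = 9870674837880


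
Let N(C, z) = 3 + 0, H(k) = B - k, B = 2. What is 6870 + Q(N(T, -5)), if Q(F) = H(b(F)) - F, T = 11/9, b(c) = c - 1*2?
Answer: 6868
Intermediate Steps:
b(c) = -2 + c (b(c) = c - 2 = -2 + c)
T = 11/9 (T = 11*(1/9) = 11/9 ≈ 1.2222)
H(k) = 2 - k
N(C, z) = 3
Q(F) = 4 - 2*F (Q(F) = (2 - (-2 + F)) - F = (2 + (2 - F)) - F = (4 - F) - F = 4 - 2*F)
6870 + Q(N(T, -5)) = 6870 + (4 - 2*3) = 6870 + (4 - 6) = 6870 - 2 = 6868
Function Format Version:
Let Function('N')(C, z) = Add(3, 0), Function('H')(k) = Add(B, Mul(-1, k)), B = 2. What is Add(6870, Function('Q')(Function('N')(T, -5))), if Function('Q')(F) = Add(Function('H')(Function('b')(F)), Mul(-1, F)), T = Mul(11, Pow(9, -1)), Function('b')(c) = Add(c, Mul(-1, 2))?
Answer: 6868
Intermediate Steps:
Function('b')(c) = Add(-2, c) (Function('b')(c) = Add(c, -2) = Add(-2, c))
T = Rational(11, 9) (T = Mul(11, Rational(1, 9)) = Rational(11, 9) ≈ 1.2222)
Function('H')(k) = Add(2, Mul(-1, k))
Function('N')(C, z) = 3
Function('Q')(F) = Add(4, Mul(-2, F)) (Function('Q')(F) = Add(Add(2, Mul(-1, Add(-2, F))), Mul(-1, F)) = Add(Add(2, Add(2, Mul(-1, F))), Mul(-1, F)) = Add(Add(4, Mul(-1, F)), Mul(-1, F)) = Add(4, Mul(-2, F)))
Add(6870, Function('Q')(Function('N')(T, -5))) = Add(6870, Add(4, Mul(-2, 3))) = Add(6870, Add(4, -6)) = Add(6870, -2) = 6868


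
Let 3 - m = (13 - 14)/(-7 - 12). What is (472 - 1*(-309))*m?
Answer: 43736/19 ≈ 2301.9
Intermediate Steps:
m = 56/19 (m = 3 - (13 - 14)/(-7 - 12) = 3 - (-1)/(-19) = 3 - (-1)*(-1)/19 = 3 - 1*1/19 = 3 - 1/19 = 56/19 ≈ 2.9474)
(472 - 1*(-309))*m = (472 - 1*(-309))*(56/19) = (472 + 309)*(56/19) = 781*(56/19) = 43736/19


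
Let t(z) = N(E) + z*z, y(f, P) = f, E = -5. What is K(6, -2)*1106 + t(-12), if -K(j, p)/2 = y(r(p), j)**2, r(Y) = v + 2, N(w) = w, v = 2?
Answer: -35253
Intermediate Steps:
r(Y) = 4 (r(Y) = 2 + 2 = 4)
t(z) = -5 + z**2 (t(z) = -5 + z*z = -5 + z**2)
K(j, p) = -32 (K(j, p) = -2*4**2 = -2*16 = -32)
K(6, -2)*1106 + t(-12) = -32*1106 + (-5 + (-12)**2) = -35392 + (-5 + 144) = -35392 + 139 = -35253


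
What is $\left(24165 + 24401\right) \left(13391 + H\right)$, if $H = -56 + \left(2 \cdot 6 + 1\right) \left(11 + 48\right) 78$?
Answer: $3553137126$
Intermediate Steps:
$H = 59770$ ($H = -56 + \left(12 + 1\right) 59 \cdot 78 = -56 + 13 \cdot 59 \cdot 78 = -56 + 767 \cdot 78 = -56 + 59826 = 59770$)
$\left(24165 + 24401\right) \left(13391 + H\right) = \left(24165 + 24401\right) \left(13391 + 59770\right) = 48566 \cdot 73161 = 3553137126$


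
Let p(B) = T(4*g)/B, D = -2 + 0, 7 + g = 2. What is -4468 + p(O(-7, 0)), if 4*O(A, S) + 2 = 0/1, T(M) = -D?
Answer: -4472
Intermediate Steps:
g = -5 (g = -7 + 2 = -5)
D = -2
T(M) = 2 (T(M) = -1*(-2) = 2)
O(A, S) = -½ (O(A, S) = -½ + (0/1)/4 = -½ + (0*1)/4 = -½ + (¼)*0 = -½ + 0 = -½)
p(B) = 2/B
-4468 + p(O(-7, 0)) = -4468 + 2/(-½) = -4468 + 2*(-2) = -4468 - 4 = -4472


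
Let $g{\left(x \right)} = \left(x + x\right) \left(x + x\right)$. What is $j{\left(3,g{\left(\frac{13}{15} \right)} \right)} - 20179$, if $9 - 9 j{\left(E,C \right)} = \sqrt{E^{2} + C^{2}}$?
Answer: $-20178 - \frac{\sqrt{912601}}{2025} \approx -20178.0$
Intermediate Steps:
$g{\left(x \right)} = 4 x^{2}$ ($g{\left(x \right)} = 2 x 2 x = 4 x^{2}$)
$j{\left(E,C \right)} = 1 - \frac{\sqrt{C^{2} + E^{2}}}{9}$ ($j{\left(E,C \right)} = 1 - \frac{\sqrt{E^{2} + C^{2}}}{9} = 1 - \frac{\sqrt{C^{2} + E^{2}}}{9}$)
$j{\left(3,g{\left(\frac{13}{15} \right)} \right)} - 20179 = \left(1 - \frac{\sqrt{\left(4 \left(\frac{13}{15}\right)^{2}\right)^{2} + 3^{2}}}{9}\right) - 20179 = \left(1 - \frac{\sqrt{\left(4 \left(13 \cdot \frac{1}{15}\right)^{2}\right)^{2} + 9}}{9}\right) - 20179 = \left(1 - \frac{\sqrt{\left(4 \left(\frac{13}{15}\right)^{2}\right)^{2} + 9}}{9}\right) - 20179 = \left(1 - \frac{\sqrt{\left(4 \cdot \frac{169}{225}\right)^{2} + 9}}{9}\right) - 20179 = \left(1 - \frac{\sqrt{\left(\frac{676}{225}\right)^{2} + 9}}{9}\right) - 20179 = \left(1 - \frac{\sqrt{\frac{456976}{50625} + 9}}{9}\right) - 20179 = \left(1 - \frac{\sqrt{\frac{912601}{50625}}}{9}\right) - 20179 = \left(1 - \frac{\frac{1}{225} \sqrt{912601}}{9}\right) - 20179 = \left(1 - \frac{\sqrt{912601}}{2025}\right) - 20179 = -20178 - \frac{\sqrt{912601}}{2025}$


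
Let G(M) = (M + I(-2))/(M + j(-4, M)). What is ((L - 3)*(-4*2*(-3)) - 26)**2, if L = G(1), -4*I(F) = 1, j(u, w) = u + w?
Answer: 11449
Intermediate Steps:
I(F) = -1/4 (I(F) = -1/4*1 = -1/4)
G(M) = (-1/4 + M)/(-4 + 2*M) (G(M) = (M - 1/4)/(M + (-4 + M)) = (-1/4 + M)/(-4 + 2*M))
L = -3/8 (L = (-1 + 4*1)/(8*(-2 + 1)) = (1/8)*(-1 + 4)/(-1) = (1/8)*(-1)*3 = -3/8 ≈ -0.37500)
((L - 3)*(-4*2*(-3)) - 26)**2 = ((-3/8 - 3)*(-4*2*(-3)) - 26)**2 = (-(-27)*(-3) - 26)**2 = (-27/8*24 - 26)**2 = (-81 - 26)**2 = (-107)**2 = 11449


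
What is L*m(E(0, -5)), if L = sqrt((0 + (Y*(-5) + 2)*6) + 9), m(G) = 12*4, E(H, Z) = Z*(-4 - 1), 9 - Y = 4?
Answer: 48*I*sqrt(129) ≈ 545.17*I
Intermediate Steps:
Y = 5 (Y = 9 - 1*4 = 9 - 4 = 5)
E(H, Z) = -5*Z (E(H, Z) = Z*(-5) = -5*Z)
m(G) = 48
L = I*sqrt(129) (L = sqrt((0 + (5*(-5) + 2)*6) + 9) = sqrt((0 + (-25 + 2)*6) + 9) = sqrt((0 - 23*6) + 9) = sqrt((0 - 138) + 9) = sqrt(-138 + 9) = sqrt(-129) = I*sqrt(129) ≈ 11.358*I)
L*m(E(0, -5)) = (I*sqrt(129))*48 = 48*I*sqrt(129)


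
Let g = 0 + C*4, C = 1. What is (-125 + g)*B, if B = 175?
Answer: -21175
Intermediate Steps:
g = 4 (g = 0 + 1*4 = 0 + 4 = 4)
(-125 + g)*B = (-125 + 4)*175 = -121*175 = -21175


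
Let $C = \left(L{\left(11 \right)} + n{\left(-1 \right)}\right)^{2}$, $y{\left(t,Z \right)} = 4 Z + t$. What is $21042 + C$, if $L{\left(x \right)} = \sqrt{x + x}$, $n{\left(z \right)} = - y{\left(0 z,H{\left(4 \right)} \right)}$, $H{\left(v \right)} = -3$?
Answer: $21208 + 24 \sqrt{22} \approx 21321.0$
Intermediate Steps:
$y{\left(t,Z \right)} = t + 4 Z$
$n{\left(z \right)} = 12$ ($n{\left(z \right)} = - (0 z + 4 \left(-3\right)) = - (0 - 12) = \left(-1\right) \left(-12\right) = 12$)
$L{\left(x \right)} = \sqrt{2} \sqrt{x}$ ($L{\left(x \right)} = \sqrt{2 x} = \sqrt{2} \sqrt{x}$)
$C = \left(12 + \sqrt{22}\right)^{2}$ ($C = \left(\sqrt{2} \sqrt{11} + 12\right)^{2} = \left(\sqrt{22} + 12\right)^{2} = \left(12 + \sqrt{22}\right)^{2} \approx 278.57$)
$21042 + C = 21042 + \left(12 + \sqrt{22}\right)^{2}$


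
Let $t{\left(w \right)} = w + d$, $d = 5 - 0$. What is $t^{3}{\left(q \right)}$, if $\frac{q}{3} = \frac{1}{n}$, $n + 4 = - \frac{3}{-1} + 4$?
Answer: $216$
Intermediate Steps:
$n = 3$ ($n = -4 + \left(- \frac{3}{-1} + 4\right) = -4 + \left(\left(-3\right) \left(-1\right) + 4\right) = -4 + \left(3 + 4\right) = -4 + 7 = 3$)
$q = 1$ ($q = \frac{3}{3} = 3 \cdot \frac{1}{3} = 1$)
$d = 5$ ($d = 5 + 0 = 5$)
$t{\left(w \right)} = 5 + w$ ($t{\left(w \right)} = w + 5 = 5 + w$)
$t^{3}{\left(q \right)} = \left(5 + 1\right)^{3} = 6^{3} = 216$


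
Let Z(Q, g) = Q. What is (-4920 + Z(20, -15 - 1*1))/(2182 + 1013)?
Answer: -980/639 ≈ -1.5336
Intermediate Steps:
(-4920 + Z(20, -15 - 1*1))/(2182 + 1013) = (-4920 + 20)/(2182 + 1013) = -4900/3195 = -4900*1/3195 = -980/639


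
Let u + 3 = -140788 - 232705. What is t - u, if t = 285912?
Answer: 659408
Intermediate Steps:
u = -373496 (u = -3 + (-140788 - 232705) = -3 - 373493 = -373496)
t - u = 285912 - 1*(-373496) = 285912 + 373496 = 659408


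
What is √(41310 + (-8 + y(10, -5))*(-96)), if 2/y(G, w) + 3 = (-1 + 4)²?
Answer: √42046 ≈ 205.05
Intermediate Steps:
y(G, w) = ⅓ (y(G, w) = 2/(-3 + (-1 + 4)²) = 2/(-3 + 3²) = 2/(-3 + 9) = 2/6 = 2*(⅙) = ⅓)
√(41310 + (-8 + y(10, -5))*(-96)) = √(41310 + (-8 + ⅓)*(-96)) = √(41310 - 23/3*(-96)) = √(41310 + 736) = √42046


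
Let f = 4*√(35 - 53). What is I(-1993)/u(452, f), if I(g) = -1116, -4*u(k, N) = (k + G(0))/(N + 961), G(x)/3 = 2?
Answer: 2144952/229 + 26784*I*√2/229 ≈ 9366.6 + 165.41*I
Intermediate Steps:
G(x) = 6 (G(x) = 3*2 = 6)
f = 12*I*√2 (f = 4*√(-18) = 4*(3*I*√2) = 12*I*√2 ≈ 16.971*I)
u(k, N) = -(6 + k)/(4*(961 + N)) (u(k, N) = -(k + 6)/(4*(N + 961)) = -(6 + k)/(4*(961 + N)))
I(-1993)/u(452, f) = -1116*4*(961 + 12*I*√2)/(-6 - 1*452) = -1116*4*(961 + 12*I*√2)/(-6 - 452) = -(-2144952/229 - 26784*I*√2/229) = -1116*(-1922/229 - 24*I*√2/229) = 2144952/229 + 26784*I*√2/229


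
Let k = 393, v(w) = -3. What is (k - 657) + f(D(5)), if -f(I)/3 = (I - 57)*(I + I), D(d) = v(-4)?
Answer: -1344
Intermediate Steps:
D(d) = -3
f(I) = -6*I*(-57 + I) (f(I) = -3*(I - 57)*(I + I) = -3*(-57 + I)*2*I = -6*I*(-57 + I))
(k - 657) + f(D(5)) = (393 - 657) + 6*(-3)*(57 - 1*(-3)) = -264 + 6*(-3)*(57 + 3) = -264 + 6*(-3)*60 = -264 - 1080 = -1344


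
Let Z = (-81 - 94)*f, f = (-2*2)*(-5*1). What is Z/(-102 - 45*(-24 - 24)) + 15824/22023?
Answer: -1059874/1079127 ≈ -0.98216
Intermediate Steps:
f = 20 (f = -4*(-5) = 20)
Z = -3500 (Z = (-81 - 94)*20 = -175*20 = -3500)
Z/(-102 - 45*(-24 - 24)) + 15824/22023 = -3500/(-102 - 45*(-24 - 24)) + 15824/22023 = -3500/(-102 - 45*(-48)) + 15824*(1/22023) = -3500/(-102 + 2160) + 15824/22023 = -3500/2058 + 15824/22023 = -3500*1/2058 + 15824/22023 = -250/147 + 15824/22023 = -1059874/1079127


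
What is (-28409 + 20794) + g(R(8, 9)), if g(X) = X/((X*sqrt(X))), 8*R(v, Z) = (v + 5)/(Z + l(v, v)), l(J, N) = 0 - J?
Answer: -7615 + 2*sqrt(26)/13 ≈ -7614.2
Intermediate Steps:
l(J, N) = -J
R(v, Z) = (5 + v)/(8*(Z - v)) (R(v, Z) = ((v + 5)/(Z - v))/8 = ((5 + v)/(Z - v))/8 = (5 + v)/(8*(Z - v)))
g(X) = 1/sqrt(X) (g(X) = X/(X**(3/2)) = X/X**(3/2) = 1/sqrt(X))
(-28409 + 20794) + g(R(8, 9)) = (-28409 + 20794) + 1/sqrt((5 + 8)/(8*(9 - 1*8))) = -7615 + 1/sqrt((1/8)*13/(9 - 8)) = -7615 + 1/sqrt((1/8)*13/1) = -7615 + 1/sqrt((1/8)*1*13) = -7615 + 1/sqrt(13/8) = -7615 + 2*sqrt(26)/13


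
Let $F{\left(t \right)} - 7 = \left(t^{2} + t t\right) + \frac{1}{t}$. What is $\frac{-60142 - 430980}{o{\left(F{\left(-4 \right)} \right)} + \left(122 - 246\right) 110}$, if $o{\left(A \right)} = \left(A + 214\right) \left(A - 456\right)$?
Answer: $\frac{7857952}{1905599} \approx 4.1236$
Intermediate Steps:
$F{\left(t \right)} = 7 + \frac{1}{t} + 2 t^{2}$ ($F{\left(t \right)} = 7 + \left(\left(t^{2} + t t\right) + \frac{1}{t}\right) = 7 + \left(\left(t^{2} + t^{2}\right) + \frac{1}{t}\right) = 7 + \left(2 t^{2} + \frac{1}{t}\right) = 7 + \left(\frac{1}{t} + 2 t^{2}\right) = 7 + \frac{1}{t} + 2 t^{2}$)
$o{\left(A \right)} = \left(-456 + A\right) \left(214 + A\right)$ ($o{\left(A \right)} = \left(214 + A\right) \left(-456 + A\right) = \left(-456 + A\right) \left(214 + A\right)$)
$\frac{-60142 - 430980}{o{\left(F{\left(-4 \right)} \right)} + \left(122 - 246\right) 110} = \frac{-60142 - 430980}{\left(-97584 + \left(7 + \frac{1}{-4} + 2 \left(-4\right)^{2}\right)^{2} - 242 \left(7 + \frac{1}{-4} + 2 \left(-4\right)^{2}\right)\right) + \left(122 - 246\right) 110} = - \frac{491122}{\left(-97584 + \left(7 - \frac{1}{4} + 2 \cdot 16\right)^{2} - 242 \left(7 - \frac{1}{4} + 2 \cdot 16\right)\right) - 13640} = - \frac{491122}{\left(-97584 + \left(7 - \frac{1}{4} + 32\right)^{2} - 242 \left(7 - \frac{1}{4} + 32\right)\right) - 13640} = - \frac{491122}{\left(-97584 + \left(\frac{155}{4}\right)^{2} - \frac{18755}{2}\right) - 13640} = - \frac{491122}{\left(-97584 + \frac{24025}{16} - \frac{18755}{2}\right) - 13640} = - \frac{491122}{- \frac{1687359}{16} - 13640} = - \frac{491122}{- \frac{1905599}{16}} = \left(-491122\right) \left(- \frac{16}{1905599}\right) = \frac{7857952}{1905599}$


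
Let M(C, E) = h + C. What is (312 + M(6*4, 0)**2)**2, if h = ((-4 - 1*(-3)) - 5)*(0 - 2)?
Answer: 2585664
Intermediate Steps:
h = 12 (h = ((-4 + 3) - 5)*(-2) = (-1 - 5)*(-2) = -6*(-2) = 12)
M(C, E) = 12 + C
(312 + M(6*4, 0)**2)**2 = (312 + (12 + 6*4)**2)**2 = (312 + (12 + 24)**2)**2 = (312 + 36**2)**2 = (312 + 1296)**2 = 1608**2 = 2585664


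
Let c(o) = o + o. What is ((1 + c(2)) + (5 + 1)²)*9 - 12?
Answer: 357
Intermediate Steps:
c(o) = 2*o
((1 + c(2)) + (5 + 1)²)*9 - 12 = ((1 + 2*2) + (5 + 1)²)*9 - 12 = ((1 + 4) + 6²)*9 - 12 = (5 + 36)*9 - 12 = 41*9 - 12 = 369 - 12 = 357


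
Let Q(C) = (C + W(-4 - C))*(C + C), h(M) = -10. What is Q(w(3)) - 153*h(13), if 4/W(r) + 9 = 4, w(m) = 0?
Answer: 1530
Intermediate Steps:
W(r) = -4/5 (W(r) = 4/(-9 + 4) = 4/(-5) = 4*(-1/5) = -4/5)
Q(C) = 2*C*(-4/5 + C) (Q(C) = (C - 4/5)*(C + C) = (-4/5 + C)*(2*C) = 2*C*(-4/5 + C))
Q(w(3)) - 153*h(13) = (2/5)*0*(-4 + 5*0) - 153*(-10) = (2/5)*0*(-4 + 0) + 1530 = (2/5)*0*(-4) + 1530 = 0 + 1530 = 1530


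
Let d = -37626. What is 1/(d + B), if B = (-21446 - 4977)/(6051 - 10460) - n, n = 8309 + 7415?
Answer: -4409/235193727 ≈ -1.8746e-5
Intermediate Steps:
n = 15724
B = -69300693/4409 (B = (-21446 - 4977)/(6051 - 10460) - 1*15724 = -26423/(-4409) - 15724 = -26423*(-1/4409) - 15724 = 26423/4409 - 15724 = -69300693/4409 ≈ -15718.)
1/(d + B) = 1/(-37626 - 69300693/4409) = 1/(-235193727/4409) = -4409/235193727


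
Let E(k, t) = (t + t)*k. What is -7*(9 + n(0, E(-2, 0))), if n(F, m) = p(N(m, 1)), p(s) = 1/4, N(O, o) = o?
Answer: -259/4 ≈ -64.750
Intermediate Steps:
E(k, t) = 2*k*t (E(k, t) = (2*t)*k = 2*k*t)
p(s) = ¼
n(F, m) = ¼
-7*(9 + n(0, E(-2, 0))) = -7*(9 + ¼) = -7*37/4 = -259/4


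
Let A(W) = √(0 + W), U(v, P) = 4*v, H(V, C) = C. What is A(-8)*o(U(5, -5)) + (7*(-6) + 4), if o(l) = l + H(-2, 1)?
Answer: -38 + 42*I*√2 ≈ -38.0 + 59.397*I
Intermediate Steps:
A(W) = √W
o(l) = 1 + l (o(l) = l + 1 = 1 + l)
A(-8)*o(U(5, -5)) + (7*(-6) + 4) = √(-8)*(1 + 4*5) + (7*(-6) + 4) = (2*I*√2)*(1 + 20) + (-42 + 4) = (2*I*√2)*21 - 38 = 42*I*√2 - 38 = -38 + 42*I*√2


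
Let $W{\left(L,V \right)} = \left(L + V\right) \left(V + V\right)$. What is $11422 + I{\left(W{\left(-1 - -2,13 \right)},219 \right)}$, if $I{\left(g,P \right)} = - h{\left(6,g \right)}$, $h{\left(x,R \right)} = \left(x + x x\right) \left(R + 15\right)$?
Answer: $-4496$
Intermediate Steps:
$h{\left(x,R \right)} = \left(15 + R\right) \left(x + x^{2}\right)$ ($h{\left(x,R \right)} = \left(x + x^{2}\right) \left(15 + R\right) = \left(15 + R\right) \left(x + x^{2}\right)$)
$W{\left(L,V \right)} = 2 V \left(L + V\right)$ ($W{\left(L,V \right)} = \left(L + V\right) 2 V = 2 V \left(L + V\right)$)
$I{\left(g,P \right)} = -630 - 42 g$ ($I{\left(g,P \right)} = - 6 \left(15 + g + 15 \cdot 6 + g 6\right) = - 6 \left(15 + g + 90 + 6 g\right) = - 6 \left(105 + 7 g\right) = - (630 + 42 g) = -630 - 42 g$)
$11422 + I{\left(W{\left(-1 - -2,13 \right)},219 \right)} = 11422 - \left(630 + 42 \cdot 2 \cdot 13 \left(\left(-1 - -2\right) + 13\right)\right) = 11422 - \left(630 + 42 \cdot 2 \cdot 13 \left(\left(-1 + 2\right) + 13\right)\right) = 11422 - \left(630 + 42 \cdot 2 \cdot 13 \left(1 + 13\right)\right) = 11422 - \left(630 + 42 \cdot 2 \cdot 13 \cdot 14\right) = 11422 - 15918 = -4496$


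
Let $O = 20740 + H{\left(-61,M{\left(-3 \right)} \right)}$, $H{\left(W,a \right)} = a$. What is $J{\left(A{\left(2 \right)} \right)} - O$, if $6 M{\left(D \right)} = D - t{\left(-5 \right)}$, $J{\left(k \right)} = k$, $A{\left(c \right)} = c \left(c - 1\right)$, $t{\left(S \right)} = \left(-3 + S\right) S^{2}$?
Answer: $- \frac{124625}{6} \approx -20771.0$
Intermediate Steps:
$t{\left(S \right)} = S^{2} \left(-3 + S\right)$
$A{\left(c \right)} = c \left(-1 + c\right)$
$M{\left(D \right)} = \frac{100}{3} + \frac{D}{6}$ ($M{\left(D \right)} = \frac{D - \left(-5\right)^{2} \left(-3 - 5\right)}{6} = \frac{D - 25 \left(-8\right)}{6} = \frac{D - -200}{6} = \frac{D + 200}{6} = \frac{200 + D}{6} = \frac{100}{3} + \frac{D}{6}$)
$O = \frac{124637}{6}$ ($O = 20740 + \left(\frac{100}{3} + \frac{1}{6} \left(-3\right)\right) = 20740 + \left(\frac{100}{3} - \frac{1}{2}\right) = 20740 + \frac{197}{6} = \frac{124637}{6} \approx 20773.0$)
$J{\left(A{\left(2 \right)} \right)} - O = 2 \left(-1 + 2\right) - \frac{124637}{6} = 2 \cdot 1 - \frac{124637}{6} = 2 - \frac{124637}{6} = - \frac{124625}{6}$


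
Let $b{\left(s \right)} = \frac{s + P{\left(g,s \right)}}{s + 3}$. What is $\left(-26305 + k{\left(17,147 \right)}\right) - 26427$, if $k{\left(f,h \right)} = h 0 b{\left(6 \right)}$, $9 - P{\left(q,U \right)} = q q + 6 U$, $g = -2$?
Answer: $-52732$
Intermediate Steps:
$P{\left(q,U \right)} = 9 - q^{2} - 6 U$ ($P{\left(q,U \right)} = 9 - \left(q q + 6 U\right) = 9 - \left(q^{2} + 6 U\right) = 9 - q^{2} - 6 U$)
$b{\left(s \right)} = \frac{5 - 5 s}{3 + s}$ ($b{\left(s \right)} = \frac{s - \left(-5 + 6 s\right)}{s + 3} = \frac{s - \left(-5 + 6 s\right)}{3 + s} = \frac{5 - 5 s}{3 + s}$)
$k{\left(f,h \right)} = 0$ ($k{\left(f,h \right)} = h 0 \frac{5 \left(1 - 6\right)}{3 + 6} = 0 \frac{5 \left(1 - 6\right)}{9} = 0 \cdot 5 \cdot \frac{1}{9} \left(-5\right) = 0 \left(- \frac{25}{9}\right) = 0$)
$\left(-26305 + k{\left(17,147 \right)}\right) - 26427 = \left(-26305 + 0\right) - 26427 = -26305 - 26427 = -52732$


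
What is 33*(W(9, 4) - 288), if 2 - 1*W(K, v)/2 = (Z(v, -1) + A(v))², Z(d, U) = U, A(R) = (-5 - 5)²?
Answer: -656238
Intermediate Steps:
A(R) = 100 (A(R) = (-10)² = 100)
W(K, v) = -19598 (W(K, v) = 4 - 2*(-1 + 100)² = 4 - 2*99² = 4 - 2*9801 = 4 - 19602 = -19598)
33*(W(9, 4) - 288) = 33*(-19598 - 288) = 33*(-19886) = -656238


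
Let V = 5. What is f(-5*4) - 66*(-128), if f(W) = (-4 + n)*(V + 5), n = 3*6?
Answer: 8588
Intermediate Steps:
n = 18
f(W) = 140 (f(W) = (-4 + 18)*(5 + 5) = 14*10 = 140)
f(-5*4) - 66*(-128) = 140 - 66*(-128) = 140 + 8448 = 8588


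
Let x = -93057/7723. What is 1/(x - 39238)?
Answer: -7723/303128131 ≈ -2.5478e-5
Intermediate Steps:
x = -93057/7723 (x = -93057*1/7723 = -93057/7723 ≈ -12.049)
1/(x - 39238) = 1/(-93057/7723 - 39238) = 1/(-303128131/7723) = -7723/303128131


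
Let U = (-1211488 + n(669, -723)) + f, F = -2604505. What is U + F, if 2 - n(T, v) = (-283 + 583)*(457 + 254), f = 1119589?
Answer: -2909702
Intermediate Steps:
n(T, v) = -213298 (n(T, v) = 2 - (-283 + 583)*(457 + 254) = 2 - 300*711 = 2 - 1*213300 = 2 - 213300 = -213298)
U = -305197 (U = (-1211488 - 213298) + 1119589 = -1424786 + 1119589 = -305197)
U + F = -305197 - 2604505 = -2909702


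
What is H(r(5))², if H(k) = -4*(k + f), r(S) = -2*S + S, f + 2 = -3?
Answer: 1600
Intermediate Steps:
f = -5 (f = -2 - 3 = -5)
r(S) = -S
H(k) = 20 - 4*k (H(k) = -4*(k - 5) = -4*(-5 + k) = 20 - 4*k)
H(r(5))² = (20 - (-4)*5)² = (20 - 4*(-5))² = (20 + 20)² = 40² = 1600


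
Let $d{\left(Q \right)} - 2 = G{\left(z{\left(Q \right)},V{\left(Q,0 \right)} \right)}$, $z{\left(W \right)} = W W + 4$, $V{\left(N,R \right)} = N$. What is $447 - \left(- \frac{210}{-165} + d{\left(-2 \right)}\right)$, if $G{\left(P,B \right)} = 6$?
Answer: $\frac{4815}{11} \approx 437.73$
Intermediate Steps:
$z{\left(W \right)} = 4 + W^{2}$ ($z{\left(W \right)} = W^{2} + 4 = 4 + W^{2}$)
$d{\left(Q \right)} = 8$ ($d{\left(Q \right)} = 2 + 6 = 8$)
$447 - \left(- \frac{210}{-165} + d{\left(-2 \right)}\right) = 447 - \left(- \frac{210}{-165} + 8\right) = 447 - \left(\left(-210\right) \left(- \frac{1}{165}\right) + 8\right) = 447 - \left(\frac{14}{11} + 8\right) = 447 - \frac{102}{11} = \frac{4815}{11}$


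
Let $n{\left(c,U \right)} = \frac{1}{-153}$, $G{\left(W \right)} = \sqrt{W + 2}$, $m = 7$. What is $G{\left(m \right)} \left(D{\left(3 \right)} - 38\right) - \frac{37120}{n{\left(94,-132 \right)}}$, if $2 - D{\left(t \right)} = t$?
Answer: $5679243$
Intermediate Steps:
$D{\left(t \right)} = 2 - t$
$G{\left(W \right)} = \sqrt{2 + W}$
$n{\left(c,U \right)} = - \frac{1}{153}$
$G{\left(m \right)} \left(D{\left(3 \right)} - 38\right) - \frac{37120}{n{\left(94,-132 \right)}} = \sqrt{2 + 7} \left(\left(2 - 3\right) - 38\right) - \frac{37120}{- \frac{1}{153}} = \sqrt{9} \left(\left(2 - 3\right) - 38\right) - 37120 \left(-153\right) = 3 \left(-1 - 38\right) - -5679360 = 3 \left(-39\right) + 5679360 = -117 + 5679360 = 5679243$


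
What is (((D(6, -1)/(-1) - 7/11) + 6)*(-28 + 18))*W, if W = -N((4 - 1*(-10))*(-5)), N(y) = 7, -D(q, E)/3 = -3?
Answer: -2800/11 ≈ -254.55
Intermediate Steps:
D(q, E) = 9 (D(q, E) = -3*(-3) = 9)
W = -7 (W = -1*7 = -7)
(((D(6, -1)/(-1) - 7/11) + 6)*(-28 + 18))*W = (((9/(-1) - 7/11) + 6)*(-28 + 18))*(-7) = (((9*(-1) - 7*1/11) + 6)*(-10))*(-7) = (((-9 - 7/11) + 6)*(-10))*(-7) = ((-106/11 + 6)*(-10))*(-7) = -40/11*(-10)*(-7) = (400/11)*(-7) = -2800/11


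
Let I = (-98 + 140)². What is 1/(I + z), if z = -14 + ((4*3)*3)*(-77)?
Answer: -1/1022 ≈ -0.00097847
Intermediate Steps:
I = 1764 (I = 42² = 1764)
z = -2786 (z = -14 + (12*3)*(-77) = -14 + 36*(-77) = -14 - 2772 = -2786)
1/(I + z) = 1/(1764 - 2786) = 1/(-1022) = -1/1022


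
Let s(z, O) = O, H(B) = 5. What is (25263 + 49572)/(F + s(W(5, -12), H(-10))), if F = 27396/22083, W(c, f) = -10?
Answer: 550860435/45937 ≈ 11992.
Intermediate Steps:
F = 9132/7361 (F = 27396*(1/22083) = 9132/7361 ≈ 1.2406)
(25263 + 49572)/(F + s(W(5, -12), H(-10))) = (25263 + 49572)/(9132/7361 + 5) = 74835/(45937/7361) = 74835*(7361/45937) = 550860435/45937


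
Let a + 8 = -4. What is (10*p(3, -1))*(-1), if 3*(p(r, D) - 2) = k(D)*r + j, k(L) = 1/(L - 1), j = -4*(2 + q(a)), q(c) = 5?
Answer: 235/3 ≈ 78.333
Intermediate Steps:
a = -12 (a = -8 - 4 = -12)
j = -28 (j = -4*(2 + 5) = -4*7 = -28)
k(L) = 1/(-1 + L)
p(r, D) = -22/3 + r/(3*(-1 + D)) (p(r, D) = 2 + (r/(-1 + D) - 28)/3 = 2 + (-28 + r/(-1 + D))/3 = 2 + (-28/3 + r/(3*(-1 + D))) = -22/3 + r/(3*(-1 + D)))
(10*p(3, -1))*(-1) = (10*((22 + 3 - 22*(-1))/(3*(-1 - 1))))*(-1) = (10*((⅓)*(22 + 3 + 22)/(-2)))*(-1) = (10*((⅓)*(-½)*47))*(-1) = (10*(-47/6))*(-1) = -235/3*(-1) = 235/3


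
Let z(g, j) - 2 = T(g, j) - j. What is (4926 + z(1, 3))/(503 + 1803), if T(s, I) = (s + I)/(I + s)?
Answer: 2463/1153 ≈ 2.1362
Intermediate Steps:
T(s, I) = 1 (T(s, I) = (I + s)/(I + s) = 1)
z(g, j) = 3 - j (z(g, j) = 2 + (1 - j) = 3 - j)
(4926 + z(1, 3))/(503 + 1803) = (4926 + (3 - 1*3))/(503 + 1803) = (4926 + (3 - 3))/2306 = (4926 + 0)*(1/2306) = 4926*(1/2306) = 2463/1153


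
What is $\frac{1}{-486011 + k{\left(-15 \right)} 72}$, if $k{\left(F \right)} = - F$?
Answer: $- \frac{1}{484931} \approx -2.0621 \cdot 10^{-6}$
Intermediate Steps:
$\frac{1}{-486011 + k{\left(-15 \right)} 72} = \frac{1}{-486011 + \left(-1\right) \left(-15\right) 72} = \frac{1}{-486011 + 15 \cdot 72} = \frac{1}{-486011 + 1080} = \frac{1}{-484931} = - \frac{1}{484931}$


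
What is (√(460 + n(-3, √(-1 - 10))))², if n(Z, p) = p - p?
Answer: 460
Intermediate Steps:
n(Z, p) = 0
(√(460 + n(-3, √(-1 - 10))))² = (√(460 + 0))² = (√460)² = (2*√115)² = 460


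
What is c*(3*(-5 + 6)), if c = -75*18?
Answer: -4050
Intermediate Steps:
c = -1350
c*(3*(-5 + 6)) = -4050*(-5 + 6) = -4050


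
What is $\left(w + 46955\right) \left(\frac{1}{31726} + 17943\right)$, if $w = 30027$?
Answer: $\frac{21911371994929}{15863} \approx 1.3813 \cdot 10^{9}$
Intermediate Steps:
$\left(w + 46955\right) \left(\frac{1}{31726} + 17943\right) = \left(30027 + 46955\right) \left(\frac{1}{31726} + 17943\right) = 76982 \left(\frac{1}{31726} + 17943\right) = 76982 \cdot \frac{569259619}{31726} = \frac{21911371994929}{15863}$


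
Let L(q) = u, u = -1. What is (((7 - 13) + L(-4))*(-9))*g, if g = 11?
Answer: 693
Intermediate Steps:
L(q) = -1
(((7 - 13) + L(-4))*(-9))*g = (((7 - 13) - 1)*(-9))*11 = ((-6 - 1)*(-9))*11 = -7*(-9)*11 = 63*11 = 693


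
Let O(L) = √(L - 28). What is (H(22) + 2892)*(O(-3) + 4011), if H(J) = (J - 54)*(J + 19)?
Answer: 6337380 + 1580*I*√31 ≈ 6.3374e+6 + 8797.1*I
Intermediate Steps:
O(L) = √(-28 + L)
H(J) = (-54 + J)*(19 + J)
(H(22) + 2892)*(O(-3) + 4011) = ((-1026 + 22² - 35*22) + 2892)*(√(-28 - 3) + 4011) = ((-1026 + 484 - 770) + 2892)*(√(-31) + 4011) = (-1312 + 2892)*(I*√31 + 4011) = 1580*(4011 + I*√31) = 6337380 + 1580*I*√31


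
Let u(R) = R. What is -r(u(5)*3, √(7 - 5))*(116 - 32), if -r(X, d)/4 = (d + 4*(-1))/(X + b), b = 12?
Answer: -448/9 + 112*√2/9 ≈ -32.179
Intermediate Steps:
r(X, d) = -4*(-4 + d)/(12 + X) (r(X, d) = -4*(d + 4*(-1))/(X + 12) = -4*(d - 4)/(12 + X) = -4*(-4 + d)/(12 + X))
-r(u(5)*3, √(7 - 5))*(116 - 32) = -4*(4 - √(7 - 5))/(12 + 5*3)*(116 - 32) = -4*(4 - √2)/(12 + 15)*84 = -4*(4 - √2)/27*84 = -4*(1/27)*(4 - √2)*84 = -(16/27 - 4*√2/27)*84 = -(448/9 - 112*√2/9) = -448/9 + 112*√2/9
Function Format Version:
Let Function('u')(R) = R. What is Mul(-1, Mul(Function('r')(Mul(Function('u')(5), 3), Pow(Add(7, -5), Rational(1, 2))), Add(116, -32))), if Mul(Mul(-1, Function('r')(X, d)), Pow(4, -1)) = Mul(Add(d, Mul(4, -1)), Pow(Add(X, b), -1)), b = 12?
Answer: Add(Rational(-448, 9), Mul(Rational(112, 9), Pow(2, Rational(1, 2)))) ≈ -32.179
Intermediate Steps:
Function('r')(X, d) = Mul(-4, Pow(Add(12, X), -1), Add(-4, d)) (Function('r')(X, d) = Mul(-4, Mul(Add(d, Mul(4, -1)), Pow(Add(X, 12), -1))) = Mul(-4, Mul(Add(d, -4), Pow(Add(12, X), -1))) = Mul(-4, Mul(Add(-4, d), Pow(Add(12, X), -1))) = Mul(-4, Mul(Pow(Add(12, X), -1), Add(-4, d))) = Mul(-4, Pow(Add(12, X), -1), Add(-4, d)))
Mul(-1, Mul(Function('r')(Mul(Function('u')(5), 3), Pow(Add(7, -5), Rational(1, 2))), Add(116, -32))) = Mul(-1, Mul(Mul(4, Pow(Add(12, Mul(5, 3)), -1), Add(4, Mul(-1, Pow(Add(7, -5), Rational(1, 2))))), Add(116, -32))) = Mul(-1, Mul(Mul(4, Pow(Add(12, 15), -1), Add(4, Mul(-1, Pow(2, Rational(1, 2))))), 84)) = Mul(-1, Mul(Mul(4, Pow(27, -1), Add(4, Mul(-1, Pow(2, Rational(1, 2))))), 84)) = Mul(-1, Mul(Mul(4, Rational(1, 27), Add(4, Mul(-1, Pow(2, Rational(1, 2))))), 84)) = Mul(-1, Mul(Add(Rational(16, 27), Mul(Rational(-4, 27), Pow(2, Rational(1, 2)))), 84)) = Mul(-1, Add(Rational(448, 9), Mul(Rational(-112, 9), Pow(2, Rational(1, 2))))) = Add(Rational(-448, 9), Mul(Rational(112, 9), Pow(2, Rational(1, 2))))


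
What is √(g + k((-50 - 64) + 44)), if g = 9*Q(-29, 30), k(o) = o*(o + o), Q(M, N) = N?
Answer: √10070 ≈ 100.35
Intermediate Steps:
k(o) = 2*o² (k(o) = o*(2*o) = 2*o²)
g = 270 (g = 9*30 = 270)
√(g + k((-50 - 64) + 44)) = √(270 + 2*((-50 - 64) + 44)²) = √(270 + 2*(-114 + 44)²) = √(270 + 2*(-70)²) = √(270 + 2*4900) = √(270 + 9800) = √10070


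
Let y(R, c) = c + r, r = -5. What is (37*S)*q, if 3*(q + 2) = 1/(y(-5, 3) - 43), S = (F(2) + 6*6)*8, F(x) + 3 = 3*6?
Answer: -1363672/45 ≈ -30304.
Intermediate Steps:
F(x) = 15 (F(x) = -3 + 3*6 = -3 + 18 = 15)
y(R, c) = -5 + c (y(R, c) = c - 5 = -5 + c)
S = 408 (S = (15 + 6*6)*8 = (15 + 36)*8 = 51*8 = 408)
q = -271/135 (q = -2 + 1/(3*((-5 + 3) - 43)) = -2 + 1/(3*(-2 - 43)) = -2 + (1/3)/(-45) = -2 + (1/3)*(-1/45) = -2 - 1/135 = -271/135 ≈ -2.0074)
(37*S)*q = (37*408)*(-271/135) = 15096*(-271/135) = -1363672/45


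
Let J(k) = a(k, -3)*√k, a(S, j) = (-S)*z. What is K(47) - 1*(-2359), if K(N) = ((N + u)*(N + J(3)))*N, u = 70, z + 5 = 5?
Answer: 260812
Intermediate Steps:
z = 0 (z = -5 + 5 = 0)
a(S, j) = 0 (a(S, j) = -S*0 = 0)
J(k) = 0 (J(k) = 0*√k = 0)
K(N) = N²*(70 + N) (K(N) = ((N + 70)*(N + 0))*N = ((70 + N)*N)*N = (N*(70 + N))*N = N²*(70 + N))
K(47) - 1*(-2359) = 47²*(70 + 47) - 1*(-2359) = 2209*117 + 2359 = 258453 + 2359 = 260812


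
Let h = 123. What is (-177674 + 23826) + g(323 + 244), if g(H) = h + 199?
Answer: -153526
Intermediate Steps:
g(H) = 322 (g(H) = 123 + 199 = 322)
(-177674 + 23826) + g(323 + 244) = (-177674 + 23826) + 322 = -153848 + 322 = -153526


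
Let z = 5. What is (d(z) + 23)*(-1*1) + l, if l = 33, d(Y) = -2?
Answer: 12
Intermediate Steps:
(d(z) + 23)*(-1*1) + l = (-2 + 23)*(-1*1) + 33 = 21*(-1) + 33 = -21 + 33 = 12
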